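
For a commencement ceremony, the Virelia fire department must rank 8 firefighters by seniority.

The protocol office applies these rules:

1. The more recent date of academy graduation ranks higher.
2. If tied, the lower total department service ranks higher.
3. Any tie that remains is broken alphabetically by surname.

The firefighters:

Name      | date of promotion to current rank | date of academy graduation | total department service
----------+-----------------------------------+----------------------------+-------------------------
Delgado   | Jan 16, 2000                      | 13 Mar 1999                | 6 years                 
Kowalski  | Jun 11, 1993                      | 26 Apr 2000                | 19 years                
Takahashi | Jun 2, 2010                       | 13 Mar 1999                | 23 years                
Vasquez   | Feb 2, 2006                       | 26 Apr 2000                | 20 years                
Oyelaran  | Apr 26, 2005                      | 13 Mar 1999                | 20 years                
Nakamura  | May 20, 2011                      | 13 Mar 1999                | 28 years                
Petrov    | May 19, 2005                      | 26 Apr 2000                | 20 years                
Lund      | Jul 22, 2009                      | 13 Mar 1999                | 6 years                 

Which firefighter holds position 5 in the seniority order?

Lund

By date of academy graduation (later first): Kowalski, Petrov and Vasquez (each 26 Apr 2000); then Delgado, Lund, Oyelaran, Takahashi and Nakamura (each 13 Mar 1999).
Among Kowalski, Petrov and Vasquez, by total department service (lower first): Kowalski (19 years) before Petrov and Vasquez (20 years).
Among Petrov and Vasquez, alphabetically by surname: Petrov before Vasquez.
Among Delgado, Lund, Oyelaran, Takahashi and Nakamura, by total department service (lower first): Delgado and Lund (6 years) before Oyelaran (20 years) before Takahashi (23 years) before Nakamura (28 years).
Among Delgado and Lund, alphabetically by surname: Delgado before Lund.
Order: Kowalski, Petrov, Vasquez, Delgado, Lund, Oyelaran, Takahashi, Nakamura.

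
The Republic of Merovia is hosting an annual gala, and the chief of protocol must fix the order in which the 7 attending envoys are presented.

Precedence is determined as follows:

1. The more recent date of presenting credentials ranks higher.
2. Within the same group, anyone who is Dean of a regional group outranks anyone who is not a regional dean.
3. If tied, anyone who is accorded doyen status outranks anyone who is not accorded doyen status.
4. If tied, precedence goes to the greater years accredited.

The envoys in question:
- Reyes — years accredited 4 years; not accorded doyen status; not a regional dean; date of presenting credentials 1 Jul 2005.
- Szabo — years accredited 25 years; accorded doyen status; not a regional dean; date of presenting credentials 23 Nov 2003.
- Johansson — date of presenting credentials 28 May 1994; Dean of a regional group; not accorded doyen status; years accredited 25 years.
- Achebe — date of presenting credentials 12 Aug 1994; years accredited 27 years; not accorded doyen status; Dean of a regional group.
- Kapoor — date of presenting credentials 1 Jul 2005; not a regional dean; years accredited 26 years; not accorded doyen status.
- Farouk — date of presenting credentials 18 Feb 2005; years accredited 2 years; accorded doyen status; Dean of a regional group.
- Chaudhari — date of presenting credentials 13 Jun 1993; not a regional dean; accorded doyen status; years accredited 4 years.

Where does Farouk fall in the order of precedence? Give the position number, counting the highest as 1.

3

By date of presenting credentials (later first): Kapoor and Reyes (both 1 Jul 2005); then Farouk (18 Feb 2005); then Szabo (23 Nov 2003); then Achebe (12 Aug 1994); then Johansson (28 May 1994); then Chaudhari (13 Jun 1993).
Kapoor and Reyes are each not a regional dean, so the next rule applies.
Kapoor and Reyes are each not accorded doyen status, so the next rule applies.
Among Kapoor and Reyes, by years accredited (higher first): Kapoor (26 years) before Reyes (4 years).
Order: Kapoor, Reyes, Farouk, Szabo, Achebe, Johansson, Chaudhari. So position 3.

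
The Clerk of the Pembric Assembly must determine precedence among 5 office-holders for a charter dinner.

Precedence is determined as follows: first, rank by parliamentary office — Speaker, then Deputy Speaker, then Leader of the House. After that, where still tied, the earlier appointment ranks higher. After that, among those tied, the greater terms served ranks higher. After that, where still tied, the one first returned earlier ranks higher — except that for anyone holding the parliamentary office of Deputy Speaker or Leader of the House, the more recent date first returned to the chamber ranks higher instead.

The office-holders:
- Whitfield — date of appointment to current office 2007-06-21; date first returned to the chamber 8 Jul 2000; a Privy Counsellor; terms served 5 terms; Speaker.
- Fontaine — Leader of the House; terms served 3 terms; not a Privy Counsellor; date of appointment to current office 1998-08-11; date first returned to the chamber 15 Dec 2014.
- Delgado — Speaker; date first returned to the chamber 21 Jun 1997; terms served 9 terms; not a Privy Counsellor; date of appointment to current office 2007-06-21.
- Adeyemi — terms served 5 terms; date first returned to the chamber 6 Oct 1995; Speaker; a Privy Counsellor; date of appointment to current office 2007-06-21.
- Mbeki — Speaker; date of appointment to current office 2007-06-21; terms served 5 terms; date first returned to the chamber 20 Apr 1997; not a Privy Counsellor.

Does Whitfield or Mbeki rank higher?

Mbeki

By parliamentary office: Delgado, Adeyemi, Mbeki and Whitfield (Speaker); then Fontaine (Leader of the House).
Delgado, Adeyemi, Mbeki and Whitfield all have date of appointment to current office 2007-06-21, so the next rule applies.
Among Delgado, Adeyemi, Mbeki and Whitfield, by terms served (higher first): Delgado (9 terms) before Adeyemi, Mbeki and Whitfield (5 terms).
Among Adeyemi, Mbeki and Whitfield, by date first returned to the chamber (earlier first): Adeyemi (6 Oct 1995) before Mbeki (20 Apr 1997) before Whitfield (8 Jul 2000).
So Mbeki takes precedence.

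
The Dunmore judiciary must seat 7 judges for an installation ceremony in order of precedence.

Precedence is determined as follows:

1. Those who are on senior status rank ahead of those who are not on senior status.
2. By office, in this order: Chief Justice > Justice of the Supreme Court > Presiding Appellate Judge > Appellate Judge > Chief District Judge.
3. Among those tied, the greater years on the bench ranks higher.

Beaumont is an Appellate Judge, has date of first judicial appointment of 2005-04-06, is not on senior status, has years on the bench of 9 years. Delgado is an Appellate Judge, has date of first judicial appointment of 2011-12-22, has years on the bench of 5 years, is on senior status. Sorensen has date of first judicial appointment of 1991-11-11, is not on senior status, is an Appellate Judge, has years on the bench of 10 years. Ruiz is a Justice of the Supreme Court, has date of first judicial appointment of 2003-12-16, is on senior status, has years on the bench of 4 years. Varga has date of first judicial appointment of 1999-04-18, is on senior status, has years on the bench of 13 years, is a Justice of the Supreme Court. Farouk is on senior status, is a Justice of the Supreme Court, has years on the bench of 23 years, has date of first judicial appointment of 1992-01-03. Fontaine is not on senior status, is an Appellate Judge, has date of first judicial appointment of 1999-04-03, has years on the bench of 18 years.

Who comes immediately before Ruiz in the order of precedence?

By the first rule: Farouk, Varga, Ruiz and Delgado (each on senior status); then Fontaine, Sorensen and Beaumont (each not on senior status).
Among Farouk, Varga, Ruiz and Delgado, by office: Farouk, Varga and Ruiz (Justice of the Supreme Court) before Delgado (Appellate Judge).
Among Farouk, Varga and Ruiz, by years on the bench (higher first): Farouk (23 years) before Varga (13 years) before Ruiz (4 years).
Fontaine, Sorensen and Beaumont are each Appellate Judge, so the next rule applies.
Among Fontaine, Sorensen and Beaumont, by years on the bench (higher first): Fontaine (18 years) before Sorensen (10 years) before Beaumont (9 years).
Order: Farouk, Varga, Ruiz, Delgado, Fontaine, Sorensen, Beaumont.

Varga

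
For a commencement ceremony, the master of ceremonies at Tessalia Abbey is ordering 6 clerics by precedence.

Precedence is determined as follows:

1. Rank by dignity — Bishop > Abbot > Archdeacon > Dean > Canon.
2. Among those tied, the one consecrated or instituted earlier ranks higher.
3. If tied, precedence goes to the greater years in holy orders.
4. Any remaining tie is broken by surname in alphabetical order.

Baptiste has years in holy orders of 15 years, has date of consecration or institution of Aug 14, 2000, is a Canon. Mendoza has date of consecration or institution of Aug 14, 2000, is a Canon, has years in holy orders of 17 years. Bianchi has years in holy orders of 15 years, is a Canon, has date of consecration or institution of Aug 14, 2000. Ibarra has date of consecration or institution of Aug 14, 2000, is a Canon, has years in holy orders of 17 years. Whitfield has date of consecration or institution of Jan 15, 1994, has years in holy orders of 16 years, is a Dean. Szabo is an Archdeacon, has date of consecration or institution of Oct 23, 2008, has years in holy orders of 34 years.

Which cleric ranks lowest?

By dignity: Szabo (Archdeacon); then Whitfield (Dean); then Ibarra, Mendoza, Baptiste and Bianchi (Canon).
Ibarra, Mendoza, Baptiste and Bianchi all have date of consecration or institution Aug 14, 2000, so the next rule applies.
Among Ibarra, Mendoza, Baptiste and Bianchi, by years in holy orders (higher first): Ibarra and Mendoza (17 years) before Baptiste and Bianchi (15 years).
Among Ibarra and Mendoza, alphabetically by surname: Ibarra before Mendoza.
Among Baptiste and Bianchi, alphabetically by surname: Baptiste before Bianchi.
Order: Szabo, Whitfield, Ibarra, Mendoza, Baptiste, Bianchi.

Bianchi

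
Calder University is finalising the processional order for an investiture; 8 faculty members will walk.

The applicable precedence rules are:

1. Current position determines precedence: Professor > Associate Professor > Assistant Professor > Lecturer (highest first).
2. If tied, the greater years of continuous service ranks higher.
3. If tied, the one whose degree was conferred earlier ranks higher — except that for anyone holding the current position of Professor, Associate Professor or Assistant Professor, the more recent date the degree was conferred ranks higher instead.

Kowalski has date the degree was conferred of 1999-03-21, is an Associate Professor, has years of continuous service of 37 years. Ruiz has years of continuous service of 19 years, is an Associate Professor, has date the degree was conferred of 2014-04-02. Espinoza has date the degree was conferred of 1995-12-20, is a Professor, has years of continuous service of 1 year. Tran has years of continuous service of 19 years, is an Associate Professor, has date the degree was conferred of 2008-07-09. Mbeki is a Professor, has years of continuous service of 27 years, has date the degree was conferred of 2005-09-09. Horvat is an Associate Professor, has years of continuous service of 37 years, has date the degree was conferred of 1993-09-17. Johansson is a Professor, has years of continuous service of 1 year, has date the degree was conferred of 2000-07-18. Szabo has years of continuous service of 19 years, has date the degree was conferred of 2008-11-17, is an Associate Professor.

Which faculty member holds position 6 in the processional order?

Ruiz

By current position: Mbeki, Johansson and Espinoza (Professor); then Kowalski, Horvat, Ruiz, Szabo and Tran (Associate Professor).
Among Mbeki, Johansson and Espinoza, by years of continuous service (higher first): Mbeki (27 years) before Johansson and Espinoza (1 year).
Among Johansson and Espinoza, by date the degree was conferred (later first) (reversed rule for this group): Johansson (2000-07-18) before Espinoza (1995-12-20).
Among Kowalski, Horvat, Ruiz, Szabo and Tran, by years of continuous service (higher first): Kowalski and Horvat (37 years) before Ruiz, Szabo and Tran (19 years).
Among Kowalski and Horvat, by date the degree was conferred (later first) (reversed rule for this group): Kowalski (1999-03-21) before Horvat (1993-09-17).
Among Ruiz, Szabo and Tran, by date the degree was conferred (later first) (reversed rule for this group): Ruiz (2014-04-02) before Szabo (2008-11-17) before Tran (2008-07-09).
Order: Mbeki, Johansson, Espinoza, Kowalski, Horvat, Ruiz, Szabo, Tran.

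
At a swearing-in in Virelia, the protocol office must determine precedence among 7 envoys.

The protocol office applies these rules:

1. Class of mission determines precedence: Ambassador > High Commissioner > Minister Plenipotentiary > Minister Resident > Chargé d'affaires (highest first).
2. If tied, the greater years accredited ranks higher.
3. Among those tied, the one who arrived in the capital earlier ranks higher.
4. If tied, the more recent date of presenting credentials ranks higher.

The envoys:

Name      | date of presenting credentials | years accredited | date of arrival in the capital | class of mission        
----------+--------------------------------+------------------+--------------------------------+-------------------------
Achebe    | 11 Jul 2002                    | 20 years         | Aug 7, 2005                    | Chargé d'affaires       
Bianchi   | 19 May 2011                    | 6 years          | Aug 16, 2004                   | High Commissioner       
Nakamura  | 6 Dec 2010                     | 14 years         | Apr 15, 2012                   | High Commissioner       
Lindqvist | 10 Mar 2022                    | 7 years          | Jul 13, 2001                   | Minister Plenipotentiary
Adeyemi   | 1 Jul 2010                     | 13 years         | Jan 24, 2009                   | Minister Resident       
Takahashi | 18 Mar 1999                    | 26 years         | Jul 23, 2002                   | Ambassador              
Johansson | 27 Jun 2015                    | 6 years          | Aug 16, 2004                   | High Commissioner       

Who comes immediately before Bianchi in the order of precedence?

By class of mission: Takahashi (Ambassador); then Nakamura, Johansson and Bianchi (High Commissioner); then Lindqvist (Minister Plenipotentiary); then Adeyemi (Minister Resident); then Achebe (Chargé d'affaires).
Among Nakamura, Johansson and Bianchi, by years accredited (higher first): Nakamura (14 years) before Johansson and Bianchi (6 years).
Johansson and Bianchi both have date of arrival in the capital Aug 16, 2004, so the next rule applies.
Among Johansson and Bianchi, by date of presenting credentials (later first): Johansson (27 Jun 2015) before Bianchi (19 May 2011).
Order: Takahashi, Nakamura, Johansson, Bianchi, Lindqvist, Adeyemi, Achebe.

Johansson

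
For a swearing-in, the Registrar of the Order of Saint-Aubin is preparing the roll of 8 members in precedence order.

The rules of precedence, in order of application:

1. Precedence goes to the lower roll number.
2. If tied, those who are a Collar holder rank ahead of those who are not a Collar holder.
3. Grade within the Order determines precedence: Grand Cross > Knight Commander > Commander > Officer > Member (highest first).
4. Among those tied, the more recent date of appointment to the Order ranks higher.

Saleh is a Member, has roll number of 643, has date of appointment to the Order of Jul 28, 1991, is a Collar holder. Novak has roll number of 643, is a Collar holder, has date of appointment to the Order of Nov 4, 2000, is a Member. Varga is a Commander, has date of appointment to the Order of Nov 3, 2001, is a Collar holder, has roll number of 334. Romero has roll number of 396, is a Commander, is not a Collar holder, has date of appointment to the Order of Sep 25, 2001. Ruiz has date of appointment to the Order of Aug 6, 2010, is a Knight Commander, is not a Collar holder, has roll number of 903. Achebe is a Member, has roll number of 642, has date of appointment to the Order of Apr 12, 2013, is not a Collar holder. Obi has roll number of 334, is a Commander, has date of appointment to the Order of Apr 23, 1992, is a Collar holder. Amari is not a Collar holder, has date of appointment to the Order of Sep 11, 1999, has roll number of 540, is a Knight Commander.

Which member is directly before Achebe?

By roll number (lower first): Varga and Obi (both 334); then Romero (396); then Amari (540); then Achebe (642); then Novak and Saleh (both 643); then Ruiz (903).
Varga and Obi are each a Collar holder, so the next rule applies.
Varga and Obi are each Commander, so the next rule applies.
Among Varga and Obi, by date of appointment to the Order (later first): Varga (Nov 3, 2001) before Obi (Apr 23, 1992).
Novak and Saleh are each a Collar holder, so the next rule applies.
Novak and Saleh are each Member, so the next rule applies.
Among Novak and Saleh, by date of appointment to the Order (later first): Novak (Nov 4, 2000) before Saleh (Jul 28, 1991).
Order: Varga, Obi, Romero, Amari, Achebe, Novak, Saleh, Ruiz.

Amari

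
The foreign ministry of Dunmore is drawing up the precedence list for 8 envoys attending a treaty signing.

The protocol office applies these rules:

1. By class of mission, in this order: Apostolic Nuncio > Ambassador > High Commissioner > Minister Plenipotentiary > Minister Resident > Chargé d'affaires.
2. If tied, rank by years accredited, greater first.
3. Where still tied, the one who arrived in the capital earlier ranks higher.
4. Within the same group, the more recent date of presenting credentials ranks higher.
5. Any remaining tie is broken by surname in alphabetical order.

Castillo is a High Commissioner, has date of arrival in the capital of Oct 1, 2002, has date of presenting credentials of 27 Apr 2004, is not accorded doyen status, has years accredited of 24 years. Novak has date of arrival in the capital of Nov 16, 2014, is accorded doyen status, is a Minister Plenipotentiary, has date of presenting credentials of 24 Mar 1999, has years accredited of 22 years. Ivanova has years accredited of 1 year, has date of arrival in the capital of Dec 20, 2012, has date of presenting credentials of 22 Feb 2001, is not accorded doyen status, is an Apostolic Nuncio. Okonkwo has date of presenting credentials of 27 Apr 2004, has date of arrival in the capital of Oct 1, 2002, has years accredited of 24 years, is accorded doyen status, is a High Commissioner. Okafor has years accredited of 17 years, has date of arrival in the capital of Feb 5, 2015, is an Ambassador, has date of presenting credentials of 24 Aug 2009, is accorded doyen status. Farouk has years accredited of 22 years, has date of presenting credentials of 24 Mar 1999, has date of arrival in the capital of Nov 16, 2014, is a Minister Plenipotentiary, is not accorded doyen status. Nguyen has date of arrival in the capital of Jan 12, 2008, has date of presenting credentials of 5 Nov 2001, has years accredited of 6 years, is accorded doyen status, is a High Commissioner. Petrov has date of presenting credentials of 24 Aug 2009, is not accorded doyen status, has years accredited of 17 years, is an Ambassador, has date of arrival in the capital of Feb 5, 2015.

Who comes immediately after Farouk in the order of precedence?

By class of mission: Ivanova (Apostolic Nuncio); then Okafor and Petrov (Ambassador); then Castillo, Okonkwo and Nguyen (High Commissioner); then Farouk and Novak (Minister Plenipotentiary).
Okafor and Petrov both have years accredited 17 years, so the next rule applies.
Okafor and Petrov both have date of arrival in the capital Feb 5, 2015, so the next rule applies.
Okafor and Petrov both have date of presenting credentials 24 Aug 2009, so the next rule applies.
Among Okafor and Petrov, alphabetically by surname: Okafor before Petrov.
Among Castillo, Okonkwo and Nguyen, by years accredited (higher first): Castillo and Okonkwo (24 years) before Nguyen (6 years).
Castillo and Okonkwo both have date of arrival in the capital Oct 1, 2002, so the next rule applies.
Castillo and Okonkwo both have date of presenting credentials 27 Apr 2004, so the next rule applies.
Among Castillo and Okonkwo, alphabetically by surname: Castillo before Okonkwo.
Farouk and Novak both have years accredited 22 years, so the next rule applies.
Farouk and Novak both have date of arrival in the capital Nov 16, 2014, so the next rule applies.
Farouk and Novak both have date of presenting credentials 24 Mar 1999, so the next rule applies.
Among Farouk and Novak, alphabetically by surname: Farouk before Novak.
Order: Ivanova, Okafor, Petrov, Castillo, Okonkwo, Nguyen, Farouk, Novak.

Novak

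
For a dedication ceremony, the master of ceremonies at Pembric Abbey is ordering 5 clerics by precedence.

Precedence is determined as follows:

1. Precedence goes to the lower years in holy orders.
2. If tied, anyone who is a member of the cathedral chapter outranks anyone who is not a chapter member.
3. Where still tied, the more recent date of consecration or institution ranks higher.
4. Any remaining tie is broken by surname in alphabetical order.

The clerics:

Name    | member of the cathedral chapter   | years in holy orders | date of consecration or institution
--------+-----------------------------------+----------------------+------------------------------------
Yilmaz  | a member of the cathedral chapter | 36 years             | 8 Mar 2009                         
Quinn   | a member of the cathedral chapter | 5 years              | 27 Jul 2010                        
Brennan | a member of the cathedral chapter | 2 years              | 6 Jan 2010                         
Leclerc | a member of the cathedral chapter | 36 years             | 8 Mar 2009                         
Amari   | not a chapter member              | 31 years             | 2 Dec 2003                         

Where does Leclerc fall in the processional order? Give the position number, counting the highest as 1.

4

By years in holy orders (lower first): Brennan (2 years); then Quinn (5 years); then Amari (31 years); then Leclerc and Yilmaz (both 36 years).
Leclerc and Yilmaz are each a member of the cathedral chapter, so the next rule applies.
Leclerc and Yilmaz both have date of consecration or institution 8 Mar 2009, so the next rule applies.
Among Leclerc and Yilmaz, alphabetically by surname: Leclerc before Yilmaz.
Order: Brennan, Quinn, Amari, Leclerc, Yilmaz. So position 4.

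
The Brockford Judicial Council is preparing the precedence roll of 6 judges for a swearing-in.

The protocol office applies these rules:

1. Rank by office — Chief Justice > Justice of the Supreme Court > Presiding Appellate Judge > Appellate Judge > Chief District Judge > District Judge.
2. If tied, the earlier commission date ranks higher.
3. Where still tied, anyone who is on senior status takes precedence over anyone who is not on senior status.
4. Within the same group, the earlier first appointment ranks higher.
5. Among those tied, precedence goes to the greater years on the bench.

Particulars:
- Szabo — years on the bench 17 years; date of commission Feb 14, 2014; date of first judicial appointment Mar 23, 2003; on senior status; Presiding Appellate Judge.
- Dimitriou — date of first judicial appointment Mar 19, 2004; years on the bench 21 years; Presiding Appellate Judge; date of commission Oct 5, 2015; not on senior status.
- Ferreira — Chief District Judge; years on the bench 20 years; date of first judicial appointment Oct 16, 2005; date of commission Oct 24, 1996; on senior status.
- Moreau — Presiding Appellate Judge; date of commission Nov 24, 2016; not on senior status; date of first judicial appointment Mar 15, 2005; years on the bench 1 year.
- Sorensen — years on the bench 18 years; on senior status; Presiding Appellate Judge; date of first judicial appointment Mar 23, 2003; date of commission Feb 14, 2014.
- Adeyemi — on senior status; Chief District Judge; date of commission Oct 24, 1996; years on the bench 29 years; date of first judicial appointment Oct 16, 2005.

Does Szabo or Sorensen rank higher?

Sorensen

By office: Sorensen, Szabo, Dimitriou and Moreau (Presiding Appellate Judge); then Adeyemi and Ferreira (Chief District Judge).
Among Sorensen, Szabo, Dimitriou and Moreau, by date of commission (earlier first): Sorensen and Szabo (Feb 14, 2014) before Dimitriou (Oct 5, 2015) before Moreau (Nov 24, 2016).
Sorensen and Szabo are each on senior status, so the next rule applies.
Sorensen and Szabo both have date of first judicial appointment Mar 23, 2003, so the next rule applies.
Among Sorensen and Szabo, by years on the bench (higher first): Sorensen (18 years) before Szabo (17 years).
Adeyemi and Ferreira both have date of commission Oct 24, 1996, so the next rule applies.
Adeyemi and Ferreira are each on senior status, so the next rule applies.
Adeyemi and Ferreira both have date of first judicial appointment Oct 16, 2005, so the next rule applies.
Among Adeyemi and Ferreira, by years on the bench (higher first): Adeyemi (29 years) before Ferreira (20 years).
So Sorensen takes precedence.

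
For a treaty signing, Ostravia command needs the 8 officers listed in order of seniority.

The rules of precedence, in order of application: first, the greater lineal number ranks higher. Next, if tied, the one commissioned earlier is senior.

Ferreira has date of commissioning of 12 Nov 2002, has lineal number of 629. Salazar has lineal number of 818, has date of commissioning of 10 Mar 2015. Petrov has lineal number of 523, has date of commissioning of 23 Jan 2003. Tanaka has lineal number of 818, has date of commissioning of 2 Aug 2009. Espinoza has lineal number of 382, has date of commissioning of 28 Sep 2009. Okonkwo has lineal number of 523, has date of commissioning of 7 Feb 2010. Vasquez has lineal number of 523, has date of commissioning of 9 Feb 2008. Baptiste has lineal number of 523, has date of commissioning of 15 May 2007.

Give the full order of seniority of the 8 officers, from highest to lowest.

By lineal number (higher first): Tanaka and Salazar (both 818); then Ferreira (629); then Petrov, Baptiste, Vasquez and Okonkwo (each 523); then Espinoza (382).
Among Tanaka and Salazar, by date of commissioning (earlier first): Tanaka (2 Aug 2009) before Salazar (10 Mar 2015).
Among Petrov, Baptiste, Vasquez and Okonkwo, by date of commissioning (earlier first): Petrov (23 Jan 2003) before Baptiste (15 May 2007) before Vasquez (9 Feb 2008) before Okonkwo (7 Feb 2010).
Full order: Tanaka, Salazar, Ferreira, Petrov, Baptiste, Vasquez, Okonkwo, Espinoza.

Tanaka, Salazar, Ferreira, Petrov, Baptiste, Vasquez, Okonkwo, Espinoza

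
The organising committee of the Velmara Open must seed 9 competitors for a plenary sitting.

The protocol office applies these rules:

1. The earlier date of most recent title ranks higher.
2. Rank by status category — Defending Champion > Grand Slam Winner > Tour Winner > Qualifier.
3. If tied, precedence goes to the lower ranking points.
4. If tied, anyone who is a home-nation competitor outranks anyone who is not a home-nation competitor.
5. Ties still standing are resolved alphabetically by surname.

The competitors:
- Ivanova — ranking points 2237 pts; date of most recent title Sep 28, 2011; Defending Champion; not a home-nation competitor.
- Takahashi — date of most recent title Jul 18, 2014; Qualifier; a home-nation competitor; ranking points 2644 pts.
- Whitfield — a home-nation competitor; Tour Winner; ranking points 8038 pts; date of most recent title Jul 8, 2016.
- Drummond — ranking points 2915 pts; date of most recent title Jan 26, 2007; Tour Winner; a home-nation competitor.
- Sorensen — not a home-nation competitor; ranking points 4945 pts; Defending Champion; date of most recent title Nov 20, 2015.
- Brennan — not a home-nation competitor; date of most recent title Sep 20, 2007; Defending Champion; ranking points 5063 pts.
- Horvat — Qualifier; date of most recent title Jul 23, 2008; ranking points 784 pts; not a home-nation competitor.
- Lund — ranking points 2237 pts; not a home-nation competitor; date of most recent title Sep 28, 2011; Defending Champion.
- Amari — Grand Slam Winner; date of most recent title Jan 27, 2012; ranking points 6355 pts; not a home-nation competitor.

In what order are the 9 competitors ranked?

Drummond, Brennan, Horvat, Ivanova, Lund, Amari, Takahashi, Sorensen, Whitfield

By date of most recent title (earlier first): Drummond (Jan 26, 2007); then Brennan (Sep 20, 2007); then Horvat (Jul 23, 2008); then Ivanova and Lund (both Sep 28, 2011); then Amari (Jan 27, 2012); then Takahashi (Jul 18, 2014); then Sorensen (Nov 20, 2015); then Whitfield (Jul 8, 2016).
Ivanova and Lund are each Defending Champion, so the next rule applies.
Ivanova and Lund both have ranking points 2237 pts, so the next rule applies.
Ivanova and Lund are each not a home-nation competitor, so the next rule applies.
Among Ivanova and Lund, alphabetically by surname: Ivanova before Lund.
Full order: Drummond, Brennan, Horvat, Ivanova, Lund, Amari, Takahashi, Sorensen, Whitfield.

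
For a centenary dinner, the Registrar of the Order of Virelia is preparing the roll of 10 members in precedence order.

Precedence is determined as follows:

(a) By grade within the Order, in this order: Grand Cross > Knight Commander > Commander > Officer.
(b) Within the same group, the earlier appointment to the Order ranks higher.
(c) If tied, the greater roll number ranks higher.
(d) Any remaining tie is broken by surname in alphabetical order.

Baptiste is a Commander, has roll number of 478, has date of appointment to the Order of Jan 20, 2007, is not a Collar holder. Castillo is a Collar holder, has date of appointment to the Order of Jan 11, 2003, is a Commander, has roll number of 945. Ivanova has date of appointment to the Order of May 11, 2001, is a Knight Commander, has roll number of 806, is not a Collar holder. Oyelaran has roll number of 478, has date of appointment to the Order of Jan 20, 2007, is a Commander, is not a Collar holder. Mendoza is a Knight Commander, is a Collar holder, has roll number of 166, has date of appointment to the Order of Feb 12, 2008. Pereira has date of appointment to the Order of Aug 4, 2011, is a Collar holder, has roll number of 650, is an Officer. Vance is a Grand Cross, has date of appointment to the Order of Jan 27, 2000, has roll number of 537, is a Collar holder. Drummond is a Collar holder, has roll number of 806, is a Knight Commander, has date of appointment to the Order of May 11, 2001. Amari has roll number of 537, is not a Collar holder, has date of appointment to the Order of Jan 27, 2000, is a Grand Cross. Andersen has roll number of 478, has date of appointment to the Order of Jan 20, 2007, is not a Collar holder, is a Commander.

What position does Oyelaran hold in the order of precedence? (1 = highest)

9

By grade within the Order: Amari and Vance (Grand Cross); then Drummond, Ivanova and Mendoza (Knight Commander); then Castillo, Andersen, Baptiste and Oyelaran (Commander); then Pereira (Officer).
Amari and Vance both have date of appointment to the Order Jan 27, 2000, so the next rule applies.
Amari and Vance both have roll number 537, so the next rule applies.
Among Amari and Vance, alphabetically by surname: Amari before Vance.
Among Drummond, Ivanova and Mendoza, by date of appointment to the Order (earlier first): Drummond and Ivanova (May 11, 2001) before Mendoza (Feb 12, 2008).
Drummond and Ivanova both have roll number 806, so the next rule applies.
Among Drummond and Ivanova, alphabetically by surname: Drummond before Ivanova.
Among Castillo, Andersen, Baptiste and Oyelaran, by date of appointment to the Order (earlier first): Castillo (Jan 11, 2003) before Andersen, Baptiste and Oyelaran (Jan 20, 2007).
Andersen, Baptiste and Oyelaran all have roll number 478, so the next rule applies.
Among Andersen, Baptiste and Oyelaran, alphabetically by surname: Andersen before Baptiste before Oyelaran.
Order: Amari, Vance, Drummond, Ivanova, Mendoza, Castillo, Andersen, Baptiste, Oyelaran, Pereira. So position 9.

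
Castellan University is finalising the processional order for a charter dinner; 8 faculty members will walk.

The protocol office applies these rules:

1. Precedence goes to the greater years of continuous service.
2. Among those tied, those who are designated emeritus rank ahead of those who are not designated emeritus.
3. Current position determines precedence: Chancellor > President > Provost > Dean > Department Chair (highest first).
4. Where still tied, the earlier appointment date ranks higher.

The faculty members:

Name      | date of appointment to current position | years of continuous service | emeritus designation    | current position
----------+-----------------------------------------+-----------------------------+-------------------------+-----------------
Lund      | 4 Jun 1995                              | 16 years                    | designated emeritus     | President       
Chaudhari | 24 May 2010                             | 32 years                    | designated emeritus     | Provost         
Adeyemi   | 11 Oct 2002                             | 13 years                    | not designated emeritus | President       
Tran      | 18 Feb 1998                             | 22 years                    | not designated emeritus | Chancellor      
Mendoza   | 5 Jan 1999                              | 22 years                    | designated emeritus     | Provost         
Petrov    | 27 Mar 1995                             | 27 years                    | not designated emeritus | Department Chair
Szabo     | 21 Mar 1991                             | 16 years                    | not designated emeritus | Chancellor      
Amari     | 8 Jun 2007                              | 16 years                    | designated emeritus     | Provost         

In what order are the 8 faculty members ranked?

Chaudhari, Petrov, Mendoza, Tran, Lund, Amari, Szabo, Adeyemi

By years of continuous service (higher first): Chaudhari (32 years); then Petrov (27 years); then Mendoza and Tran (both 22 years); then Lund, Amari and Szabo (each 16 years); then Adeyemi (13 years).
Among Mendoza and Tran, designated emeritus before not designated emeritus: Mendoza (designated emeritus) before Tran (not designated emeritus).
Among Lund, Amari and Szabo, designated emeritus before not designated emeritus: Lund and Amari (designated emeritus) before Szabo (not designated emeritus).
Among Lund and Amari, by current position: Lund (President) before Amari (Provost).
Full order: Chaudhari, Petrov, Mendoza, Tran, Lund, Amari, Szabo, Adeyemi.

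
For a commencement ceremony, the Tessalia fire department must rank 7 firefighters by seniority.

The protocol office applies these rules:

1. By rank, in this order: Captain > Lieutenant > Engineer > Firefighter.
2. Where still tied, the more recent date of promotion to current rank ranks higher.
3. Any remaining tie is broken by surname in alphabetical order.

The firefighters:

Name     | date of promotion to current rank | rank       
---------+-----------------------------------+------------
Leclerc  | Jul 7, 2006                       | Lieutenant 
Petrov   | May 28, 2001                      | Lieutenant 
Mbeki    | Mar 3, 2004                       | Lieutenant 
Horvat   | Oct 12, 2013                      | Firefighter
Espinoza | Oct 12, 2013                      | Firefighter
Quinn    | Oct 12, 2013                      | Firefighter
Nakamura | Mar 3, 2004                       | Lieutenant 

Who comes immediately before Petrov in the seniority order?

Nakamura

By rank: Leclerc, Mbeki, Nakamura and Petrov (Lieutenant); then Espinoza, Horvat and Quinn (Firefighter).
Among Leclerc, Mbeki, Nakamura and Petrov, by date of promotion to current rank (later first): Leclerc (Jul 7, 2006) before Mbeki and Nakamura (Mar 3, 2004) before Petrov (May 28, 2001).
Among Mbeki and Nakamura, alphabetically by surname: Mbeki before Nakamura.
Espinoza, Horvat and Quinn all have date of promotion to current rank Oct 12, 2013, so the next rule applies.
Among Espinoza, Horvat and Quinn, alphabetically by surname: Espinoza before Horvat before Quinn.
Order: Leclerc, Mbeki, Nakamura, Petrov, Espinoza, Horvat, Quinn.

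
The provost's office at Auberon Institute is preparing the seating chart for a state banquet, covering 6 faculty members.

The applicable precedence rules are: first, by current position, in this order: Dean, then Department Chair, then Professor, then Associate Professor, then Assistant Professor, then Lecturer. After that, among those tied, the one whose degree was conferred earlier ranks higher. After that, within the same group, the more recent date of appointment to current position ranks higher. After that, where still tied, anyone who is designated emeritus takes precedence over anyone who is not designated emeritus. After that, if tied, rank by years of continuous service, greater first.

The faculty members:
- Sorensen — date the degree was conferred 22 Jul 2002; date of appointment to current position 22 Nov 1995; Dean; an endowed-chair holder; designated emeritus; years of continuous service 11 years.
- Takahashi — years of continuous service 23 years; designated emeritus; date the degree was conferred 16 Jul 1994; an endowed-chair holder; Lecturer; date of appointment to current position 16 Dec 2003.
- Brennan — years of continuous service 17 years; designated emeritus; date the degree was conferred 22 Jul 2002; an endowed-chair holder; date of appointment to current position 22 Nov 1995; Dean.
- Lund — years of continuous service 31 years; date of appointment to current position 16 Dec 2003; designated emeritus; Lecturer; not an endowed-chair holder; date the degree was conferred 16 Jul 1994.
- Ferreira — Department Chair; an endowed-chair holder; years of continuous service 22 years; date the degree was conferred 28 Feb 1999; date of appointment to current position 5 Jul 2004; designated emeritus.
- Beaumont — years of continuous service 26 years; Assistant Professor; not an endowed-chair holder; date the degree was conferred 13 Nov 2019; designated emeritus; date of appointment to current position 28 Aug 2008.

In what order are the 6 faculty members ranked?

Brennan, Sorensen, Ferreira, Beaumont, Lund, Takahashi

By current position: Brennan and Sorensen (Dean); then Ferreira (Department Chair); then Beaumont (Assistant Professor); then Lund and Takahashi (Lecturer).
Brennan and Sorensen both have date the degree was conferred 22 Jul 2002, so the next rule applies.
Brennan and Sorensen both have date of appointment to current position 22 Nov 1995, so the next rule applies.
Brennan and Sorensen are each designated emeritus, so the next rule applies.
Among Brennan and Sorensen, by years of continuous service (higher first): Brennan (17 years) before Sorensen (11 years).
Lund and Takahashi both have date the degree was conferred 16 Jul 1994, so the next rule applies.
Lund and Takahashi both have date of appointment to current position 16 Dec 2003, so the next rule applies.
Lund and Takahashi are each designated emeritus, so the next rule applies.
Among Lund and Takahashi, by years of continuous service (higher first): Lund (31 years) before Takahashi (23 years).
Full order: Brennan, Sorensen, Ferreira, Beaumont, Lund, Takahashi.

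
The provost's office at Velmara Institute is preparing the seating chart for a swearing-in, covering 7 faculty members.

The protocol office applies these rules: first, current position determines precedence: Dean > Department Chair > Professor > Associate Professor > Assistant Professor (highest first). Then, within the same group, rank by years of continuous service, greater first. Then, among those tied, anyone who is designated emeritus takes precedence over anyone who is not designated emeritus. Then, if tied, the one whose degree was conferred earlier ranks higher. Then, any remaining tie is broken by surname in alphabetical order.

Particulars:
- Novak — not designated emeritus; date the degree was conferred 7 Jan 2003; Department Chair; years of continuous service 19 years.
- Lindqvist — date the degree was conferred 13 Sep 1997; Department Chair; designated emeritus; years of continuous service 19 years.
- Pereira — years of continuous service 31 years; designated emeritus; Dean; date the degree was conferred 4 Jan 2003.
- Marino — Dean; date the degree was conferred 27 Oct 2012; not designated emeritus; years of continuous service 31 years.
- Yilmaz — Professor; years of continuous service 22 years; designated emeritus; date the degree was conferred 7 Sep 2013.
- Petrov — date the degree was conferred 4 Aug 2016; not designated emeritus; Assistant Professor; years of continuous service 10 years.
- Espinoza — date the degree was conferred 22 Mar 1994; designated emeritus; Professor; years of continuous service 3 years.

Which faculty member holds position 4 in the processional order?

By current position: Pereira and Marino (Dean); then Lindqvist and Novak (Department Chair); then Yilmaz and Espinoza (Professor); then Petrov (Assistant Professor).
Pereira and Marino both have years of continuous service 31 years, so the next rule applies.
Among Pereira and Marino, designated emeritus before not designated emeritus: Pereira (designated emeritus) before Marino (not designated emeritus).
Lindqvist and Novak both have years of continuous service 19 years, so the next rule applies.
Among Lindqvist and Novak, designated emeritus before not designated emeritus: Lindqvist (designated emeritus) before Novak (not designated emeritus).
Among Yilmaz and Espinoza, by years of continuous service (higher first): Yilmaz (22 years) before Espinoza (3 years).
Order: Pereira, Marino, Lindqvist, Novak, Yilmaz, Espinoza, Petrov.

Novak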